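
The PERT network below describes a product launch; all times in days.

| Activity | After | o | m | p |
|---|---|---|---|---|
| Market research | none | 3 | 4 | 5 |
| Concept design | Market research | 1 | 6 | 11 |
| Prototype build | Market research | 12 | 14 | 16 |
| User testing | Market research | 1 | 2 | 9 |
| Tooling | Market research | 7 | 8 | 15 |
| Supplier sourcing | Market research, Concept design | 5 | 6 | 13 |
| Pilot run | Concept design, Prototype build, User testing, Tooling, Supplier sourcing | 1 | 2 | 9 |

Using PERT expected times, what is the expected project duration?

21 days

te_Market research = (3 + 4·4 + 5)/6 = 24/6 = 4
te_Concept design = (1 + 4·6 + 11)/6 = 36/6 = 6
te_Prototype build = (12 + 4·14 + 16)/6 = 84/6 = 14
te_User testing = (1 + 4·2 + 9)/6 = 18/6 = 3
te_Tooling = (7 + 4·8 + 15)/6 = 54/6 = 9
te_Supplier sourcing = (5 + 4·6 + 13)/6 = 42/6 = 7
te_Pilot run = (1 + 4·2 + 9)/6 = 18/6 = 3

Forward pass:
ES_Market research = 0; EF_Market research = 4
ES_Concept design = 4; EF_Concept design = 4+6 = 10
ES_Prototype build = 4; EF_Prototype build = 4+14 = 18
ES_User testing = 4; EF_User testing = 4+3 = 7
ES_Tooling = 4; EF_Tooling = 4+9 = 13
ES_Supplier sourcing = max(EF_Market research=4, EF_Concept design=10) = 10; EF_Supplier sourcing = 10+7 = 17
ES_Pilot run = max(EF_Concept design=10, EF_Prototype build=18, EF_User testing=7, EF_Tooling=13, EF_Supplier sourcing=17) = 18; EF_Pilot run = 18+3 = 21
Expected project duration μ = 21 days. Critical path: Market research → Prototype build → Pilot run.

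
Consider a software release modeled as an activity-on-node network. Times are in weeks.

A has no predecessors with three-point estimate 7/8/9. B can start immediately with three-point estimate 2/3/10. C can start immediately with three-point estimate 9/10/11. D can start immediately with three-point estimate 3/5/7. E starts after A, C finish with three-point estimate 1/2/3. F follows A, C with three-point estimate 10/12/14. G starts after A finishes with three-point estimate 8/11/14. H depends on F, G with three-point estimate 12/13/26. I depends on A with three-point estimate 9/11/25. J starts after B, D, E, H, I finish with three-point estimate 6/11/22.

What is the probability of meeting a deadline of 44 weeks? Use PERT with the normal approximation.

0.084

te_A = (7 + 4·8 + 9)/6 = 48/6 = 8; σ²_A = ((9−7)/6)² = 0.111
te_B = (2 + 4·3 + 10)/6 = 24/6 = 4; σ²_B = ((10−2)/6)² = 1.778
te_C = (9 + 4·10 + 11)/6 = 60/6 = 10; σ²_C = ((11−9)/6)² = 0.111
te_D = (3 + 4·5 + 7)/6 = 30/6 = 5; σ²_D = ((7−3)/6)² = 0.444
te_E = (1 + 4·2 + 3)/6 = 12/6 = 2; σ²_E = ((3−1)/6)² = 0.111
te_F = (10 + 4·12 + 14)/6 = 72/6 = 12; σ²_F = ((14−10)/6)² = 0.444
te_G = (8 + 4·11 + 14)/6 = 66/6 = 11; σ²_G = ((14−8)/6)² = 1.000
te_H = (12 + 4·13 + 26)/6 = 90/6 = 15; σ²_H = ((26−12)/6)² = 5.444
te_I = (9 + 4·11 + 25)/6 = 78/6 = 13; σ²_I = ((25−9)/6)² = 7.111
te_J = (6 + 4·11 + 22)/6 = 72/6 = 12; σ²_J = ((22−6)/6)² = 7.111

Forward pass:
ES_A = 0; EF_A = 8
ES_B = 0; EF_B = 4
ES_C = 0; EF_C = 10
ES_D = 0; EF_D = 5
ES_E = max(EF_A=8, EF_C=10) = 10; EF_E = 10+2 = 12
ES_F = max(EF_A=8, EF_C=10) = 10; EF_F = 10+12 = 22
ES_G = 8; EF_G = 8+11 = 19
ES_H = max(EF_F=22, EF_G=19) = 22; EF_H = 22+15 = 37
ES_I = 8; EF_I = 8+13 = 21
ES_J = max(EF_B=4, EF_D=5, EF_E=12, EF_H=37, EF_I=21) = 37; EF_J = 37+12 = 49
Expected project duration μ = 49 weeks. Critical path: C → F → H → J.

Variance along critical path = 0.111 + 0.444 + 5.444 + 7.111 = 13.111; σ = √13.111 = 3.621 weeks.
Z = (44 − 49) / 3.621 = -1.381
P(T ≤ 44) = Φ(-1.381) ≈ 0.084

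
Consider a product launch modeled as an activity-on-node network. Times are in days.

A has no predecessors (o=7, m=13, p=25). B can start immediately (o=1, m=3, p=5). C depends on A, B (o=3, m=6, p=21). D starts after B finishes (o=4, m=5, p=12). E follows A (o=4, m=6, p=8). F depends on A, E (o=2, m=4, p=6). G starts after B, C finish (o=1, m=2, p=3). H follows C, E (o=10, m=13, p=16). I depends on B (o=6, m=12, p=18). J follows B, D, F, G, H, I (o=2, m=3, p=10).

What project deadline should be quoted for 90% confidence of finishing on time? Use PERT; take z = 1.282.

te_A = (7 + 4·13 + 25)/6 = 84/6 = 14; σ²_A = ((25−7)/6)² = 9.000
te_B = (1 + 4·3 + 5)/6 = 18/6 = 3; σ²_B = ((5−1)/6)² = 0.444
te_C = (3 + 4·6 + 21)/6 = 48/6 = 8; σ²_C = ((21−3)/6)² = 9.000
te_D = (4 + 4·5 + 12)/6 = 36/6 = 6; σ²_D = ((12−4)/6)² = 1.778
te_E = (4 + 4·6 + 8)/6 = 36/6 = 6; σ²_E = ((8−4)/6)² = 0.444
te_F = (2 + 4·4 + 6)/6 = 24/6 = 4; σ²_F = ((6−2)/6)² = 0.444
te_G = (1 + 4·2 + 3)/6 = 12/6 = 2; σ²_G = ((3−1)/6)² = 0.111
te_H = (10 + 4·13 + 16)/6 = 78/6 = 13; σ²_H = ((16−10)/6)² = 1.000
te_I = (6 + 4·12 + 18)/6 = 72/6 = 12; σ²_I = ((18−6)/6)² = 4.000
te_J = (2 + 4·3 + 10)/6 = 24/6 = 4; σ²_J = ((10−2)/6)² = 1.778

Forward pass:
ES_A = 0; EF_A = 14
ES_B = 0; EF_B = 3
ES_C = max(EF_A=14, EF_B=3) = 14; EF_C = 14+8 = 22
ES_D = 3; EF_D = 3+6 = 9
ES_E = 14; EF_E = 14+6 = 20
ES_F = max(EF_A=14, EF_E=20) = 20; EF_F = 20+4 = 24
ES_G = max(EF_B=3, EF_C=22) = 22; EF_G = 22+2 = 24
ES_H = max(EF_C=22, EF_E=20) = 22; EF_H = 22+13 = 35
ES_I = 3; EF_I = 3+12 = 15
ES_J = max(EF_B=3, EF_D=9, EF_F=24, EF_G=24, EF_H=35, EF_I=15) = 35; EF_J = 35+4 = 39
Expected project duration μ = 39 days. Critical path: A → C → H → J.

Variance along critical path = 9.000 + 9.000 + 1.000 + 1.778 = 20.778; σ = 4.558 days.
D = μ + z·σ = 39 + 1.282·4.558 = 44.8 days

44.8 days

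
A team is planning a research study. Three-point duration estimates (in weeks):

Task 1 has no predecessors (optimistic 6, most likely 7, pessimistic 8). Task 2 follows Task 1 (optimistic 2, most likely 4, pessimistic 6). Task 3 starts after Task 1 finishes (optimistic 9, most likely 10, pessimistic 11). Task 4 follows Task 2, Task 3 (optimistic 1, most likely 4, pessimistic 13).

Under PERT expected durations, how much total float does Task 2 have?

te_Task 1 = (6 + 4·7 + 8)/6 = 42/6 = 7
te_Task 2 = (2 + 4·4 + 6)/6 = 24/6 = 4
te_Task 3 = (9 + 4·10 + 11)/6 = 60/6 = 10
te_Task 4 = (1 + 4·4 + 13)/6 = 30/6 = 5

Forward pass:
ES_Task 1 = 0; EF_Task 1 = 7
ES_Task 2 = 7; EF_Task 2 = 7+4 = 11
ES_Task 3 = 7; EF_Task 3 = 7+10 = 17
ES_Task 4 = max(EF_Task 2=11, EF_Task 3=17) = 17; EF_Task 4 = 17+5 = 22
Expected project duration μ = 22 weeks. Critical path: Task 1 → Task 3 → Task 4.

Backward pass:
LF_Task 4 = 22; LS_Task 4 = 22−5 = 17
LF_Task 3 = LS_Task 4 = 17; LS_Task 3 = 17−10 = 7
LF_Task 2 = LS_Task 4 = 17; LS_Task 2 = 17−4 = 13
LF_Task 1 = min(LS_Task 2=13, LS_Task 3=7) = 7; LS_Task 1 = 7−7 = 0
Slack_Task 2 = LS_Task 2 − ES_Task 2 = 13 − 7 = 6

6 weeks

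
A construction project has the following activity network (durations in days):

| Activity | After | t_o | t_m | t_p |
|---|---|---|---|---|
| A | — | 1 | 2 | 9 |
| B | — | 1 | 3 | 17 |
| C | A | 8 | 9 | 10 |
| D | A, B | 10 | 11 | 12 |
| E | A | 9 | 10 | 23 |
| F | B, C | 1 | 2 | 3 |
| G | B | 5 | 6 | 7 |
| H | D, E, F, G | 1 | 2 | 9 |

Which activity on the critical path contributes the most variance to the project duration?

B

te_A = (1 + 4·2 + 9)/6 = 18/6 = 3; σ²_A = ((9−1)/6)² = 1.778
te_B = (1 + 4·3 + 17)/6 = 30/6 = 5; σ²_B = ((17−1)/6)² = 7.111
te_C = (8 + 4·9 + 10)/6 = 54/6 = 9; σ²_C = ((10−8)/6)² = 0.111
te_D = (10 + 4·11 + 12)/6 = 66/6 = 11; σ²_D = ((12−10)/6)² = 0.111
te_E = (9 + 4·10 + 23)/6 = 72/6 = 12; σ²_E = ((23−9)/6)² = 5.444
te_F = (1 + 4·2 + 3)/6 = 12/6 = 2; σ²_F = ((3−1)/6)² = 0.111
te_G = (5 + 4·6 + 7)/6 = 36/6 = 6; σ²_G = ((7−5)/6)² = 0.111
te_H = (1 + 4·2 + 9)/6 = 18/6 = 3; σ²_H = ((9−1)/6)² = 1.778

Forward pass:
ES_A = 0; EF_A = 3
ES_B = 0; EF_B = 5
ES_C = 3; EF_C = 3+9 = 12
ES_D = max(EF_A=3, EF_B=5) = 5; EF_D = 5+11 = 16
ES_E = 3; EF_E = 3+12 = 15
ES_F = max(EF_B=5, EF_C=12) = 12; EF_F = 12+2 = 14
ES_G = 5; EF_G = 5+6 = 11
ES_H = max(EF_D=16, EF_E=15, EF_F=14, EF_G=11) = 16; EF_H = 16+3 = 19
Expected project duration μ = 19 days. Critical path: B → D → H.

Variances on critical path: σ²_B=7.111, σ²_D=0.111, σ²_H=1.778.
Largest is σ²_B = 7.111.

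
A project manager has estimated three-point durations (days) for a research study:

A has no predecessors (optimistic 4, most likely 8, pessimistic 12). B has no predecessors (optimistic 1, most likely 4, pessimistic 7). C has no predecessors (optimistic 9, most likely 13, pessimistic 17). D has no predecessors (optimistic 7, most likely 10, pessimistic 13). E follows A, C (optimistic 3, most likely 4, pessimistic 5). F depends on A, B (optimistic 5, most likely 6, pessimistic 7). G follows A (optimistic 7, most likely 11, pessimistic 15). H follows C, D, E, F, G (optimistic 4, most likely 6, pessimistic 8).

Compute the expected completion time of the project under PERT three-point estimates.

te_A = (4 + 4·8 + 12)/6 = 48/6 = 8
te_B = (1 + 4·4 + 7)/6 = 24/6 = 4
te_C = (9 + 4·13 + 17)/6 = 78/6 = 13
te_D = (7 + 4·10 + 13)/6 = 60/6 = 10
te_E = (3 + 4·4 + 5)/6 = 24/6 = 4
te_F = (5 + 4·6 + 7)/6 = 36/6 = 6
te_G = (7 + 4·11 + 15)/6 = 66/6 = 11
te_H = (4 + 4·6 + 8)/6 = 36/6 = 6

Forward pass:
ES_A = 0; EF_A = 8
ES_B = 0; EF_B = 4
ES_C = 0; EF_C = 13
ES_D = 0; EF_D = 10
ES_E = max(EF_A=8, EF_C=13) = 13; EF_E = 13+4 = 17
ES_F = max(EF_A=8, EF_B=4) = 8; EF_F = 8+6 = 14
ES_G = 8; EF_G = 8+11 = 19
ES_H = max(EF_C=13, EF_D=10, EF_E=17, EF_F=14, EF_G=19) = 19; EF_H = 19+6 = 25
Expected project duration μ = 25 days. Critical path: A → G → H.

25 days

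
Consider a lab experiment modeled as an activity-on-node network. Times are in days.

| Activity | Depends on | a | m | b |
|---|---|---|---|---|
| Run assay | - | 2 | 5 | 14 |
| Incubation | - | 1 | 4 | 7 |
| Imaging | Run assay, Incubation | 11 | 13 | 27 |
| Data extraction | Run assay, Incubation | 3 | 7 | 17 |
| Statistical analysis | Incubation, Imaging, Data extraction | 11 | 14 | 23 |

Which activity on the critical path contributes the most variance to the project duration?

Imaging

te_Run assay = (2 + 4·5 + 14)/6 = 36/6 = 6; σ²_Run assay = ((14−2)/6)² = 4.000
te_Incubation = (1 + 4·4 + 7)/6 = 24/6 = 4; σ²_Incubation = ((7−1)/6)² = 1.000
te_Imaging = (11 + 4·13 + 27)/6 = 90/6 = 15; σ²_Imaging = ((27−11)/6)² = 7.111
te_Data extraction = (3 + 4·7 + 17)/6 = 48/6 = 8; σ²_Data extraction = ((17−3)/6)² = 5.444
te_Statistical analysis = (11 + 4·14 + 23)/6 = 90/6 = 15; σ²_Statistical analysis = ((23−11)/6)² = 4.000

Forward pass:
ES_Run assay = 0; EF_Run assay = 6
ES_Incubation = 0; EF_Incubation = 4
ES_Imaging = max(EF_Run assay=6, EF_Incubation=4) = 6; EF_Imaging = 6+15 = 21
ES_Data extraction = max(EF_Run assay=6, EF_Incubation=4) = 6; EF_Data extraction = 6+8 = 14
ES_Statistical analysis = max(EF_Incubation=4, EF_Imaging=21, EF_Data extraction=14) = 21; EF_Statistical analysis = 21+15 = 36
Expected project duration μ = 36 days. Critical path: Run assay → Imaging → Statistical analysis.

Variances on critical path: σ²_Run assay=4.000, σ²_Imaging=7.111, σ²_Statistical analysis=4.000.
Largest is σ²_Imaging = 7.111.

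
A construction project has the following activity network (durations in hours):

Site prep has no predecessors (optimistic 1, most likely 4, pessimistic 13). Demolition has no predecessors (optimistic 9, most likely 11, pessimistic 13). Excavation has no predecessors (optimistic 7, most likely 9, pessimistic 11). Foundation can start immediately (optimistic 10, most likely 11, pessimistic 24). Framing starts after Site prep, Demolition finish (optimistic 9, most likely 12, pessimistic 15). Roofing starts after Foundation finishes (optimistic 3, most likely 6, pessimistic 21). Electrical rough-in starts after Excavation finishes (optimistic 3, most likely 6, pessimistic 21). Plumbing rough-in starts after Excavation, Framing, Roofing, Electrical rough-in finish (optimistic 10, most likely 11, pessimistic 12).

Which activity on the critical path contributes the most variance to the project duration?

Framing

te_Site prep = (1 + 4·4 + 13)/6 = 30/6 = 5; σ²_Site prep = ((13−1)/6)² = 4.000
te_Demolition = (9 + 4·11 + 13)/6 = 66/6 = 11; σ²_Demolition = ((13−9)/6)² = 0.444
te_Excavation = (7 + 4·9 + 11)/6 = 54/6 = 9; σ²_Excavation = ((11−7)/6)² = 0.444
te_Foundation = (10 + 4·11 + 24)/6 = 78/6 = 13; σ²_Foundation = ((24−10)/6)² = 5.444
te_Framing = (9 + 4·12 + 15)/6 = 72/6 = 12; σ²_Framing = ((15−9)/6)² = 1.000
te_Roofing = (3 + 4·6 + 21)/6 = 48/6 = 8; σ²_Roofing = ((21−3)/6)² = 9.000
te_Electrical rough-in = (3 + 4·6 + 21)/6 = 48/6 = 8; σ²_Electrical rough-in = ((21−3)/6)² = 9.000
te_Plumbing rough-in = (10 + 4·11 + 12)/6 = 66/6 = 11; σ²_Plumbing rough-in = ((12−10)/6)² = 0.111

Forward pass:
ES_Site prep = 0; EF_Site prep = 5
ES_Demolition = 0; EF_Demolition = 11
ES_Excavation = 0; EF_Excavation = 9
ES_Foundation = 0; EF_Foundation = 13
ES_Framing = max(EF_Site prep=5, EF_Demolition=11) = 11; EF_Framing = 11+12 = 23
ES_Roofing = 13; EF_Roofing = 13+8 = 21
ES_Electrical rough-in = 9; EF_Electrical rough-in = 9+8 = 17
ES_Plumbing rough-in = max(EF_Excavation=9, EF_Framing=23, EF_Roofing=21, EF_Electrical rough-in=17) = 23; EF_Plumbing rough-in = 23+11 = 34
Expected project duration μ = 34 hours. Critical path: Demolition → Framing → Plumbing rough-in.

Variances on critical path: σ²_Demolition=0.444, σ²_Framing=1.000, σ²_Plumbing rough-in=0.111.
Largest is σ²_Framing = 1.000.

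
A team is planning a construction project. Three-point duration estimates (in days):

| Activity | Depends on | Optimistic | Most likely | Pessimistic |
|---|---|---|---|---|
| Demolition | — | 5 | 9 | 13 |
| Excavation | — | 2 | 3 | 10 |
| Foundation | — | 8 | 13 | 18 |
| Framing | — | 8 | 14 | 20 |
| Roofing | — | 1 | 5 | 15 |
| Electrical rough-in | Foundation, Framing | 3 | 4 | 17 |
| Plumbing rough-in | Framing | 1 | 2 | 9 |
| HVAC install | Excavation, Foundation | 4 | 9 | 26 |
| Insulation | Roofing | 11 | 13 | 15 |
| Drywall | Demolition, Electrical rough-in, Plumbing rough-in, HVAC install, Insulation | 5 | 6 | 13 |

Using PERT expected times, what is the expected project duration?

te_Demolition = (5 + 4·9 + 13)/6 = 54/6 = 9
te_Excavation = (2 + 4·3 + 10)/6 = 24/6 = 4
te_Foundation = (8 + 4·13 + 18)/6 = 78/6 = 13
te_Framing = (8 + 4·14 + 20)/6 = 84/6 = 14
te_Roofing = (1 + 4·5 + 15)/6 = 36/6 = 6
te_Electrical rough-in = (3 + 4·4 + 17)/6 = 36/6 = 6
te_Plumbing rough-in = (1 + 4·2 + 9)/6 = 18/6 = 3
te_HVAC install = (4 + 4·9 + 26)/6 = 66/6 = 11
te_Insulation = (11 + 4·13 + 15)/6 = 78/6 = 13
te_Drywall = (5 + 4·6 + 13)/6 = 42/6 = 7

Forward pass:
ES_Demolition = 0; EF_Demolition = 9
ES_Excavation = 0; EF_Excavation = 4
ES_Foundation = 0; EF_Foundation = 13
ES_Framing = 0; EF_Framing = 14
ES_Roofing = 0; EF_Roofing = 6
ES_Electrical rough-in = max(EF_Foundation=13, EF_Framing=14) = 14; EF_Electrical rough-in = 14+6 = 20
ES_Plumbing rough-in = 14; EF_Plumbing rough-in = 14+3 = 17
ES_HVAC install = max(EF_Excavation=4, EF_Foundation=13) = 13; EF_HVAC install = 13+11 = 24
ES_Insulation = 6; EF_Insulation = 6+13 = 19
ES_Drywall = max(EF_Demolition=9, EF_Electrical rough-in=20, EF_Plumbing rough-in=17, EF_HVAC install=24, EF_Insulation=19) = 24; EF_Drywall = 24+7 = 31
Expected project duration μ = 31 days. Critical path: Foundation → HVAC install → Drywall.

31 days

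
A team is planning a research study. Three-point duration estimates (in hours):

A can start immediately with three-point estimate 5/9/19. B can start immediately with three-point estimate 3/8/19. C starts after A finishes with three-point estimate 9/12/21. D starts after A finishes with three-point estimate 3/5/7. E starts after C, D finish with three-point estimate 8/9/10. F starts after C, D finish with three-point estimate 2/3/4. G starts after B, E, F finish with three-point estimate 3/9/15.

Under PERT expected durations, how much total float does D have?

te_A = (5 + 4·9 + 19)/6 = 60/6 = 10
te_B = (3 + 4·8 + 19)/6 = 54/6 = 9
te_C = (9 + 4·12 + 21)/6 = 78/6 = 13
te_D = (3 + 4·5 + 7)/6 = 30/6 = 5
te_E = (8 + 4·9 + 10)/6 = 54/6 = 9
te_F = (2 + 4·3 + 4)/6 = 18/6 = 3
te_G = (3 + 4·9 + 15)/6 = 54/6 = 9

Forward pass:
ES_A = 0; EF_A = 10
ES_B = 0; EF_B = 9
ES_C = 10; EF_C = 10+13 = 23
ES_D = 10; EF_D = 10+5 = 15
ES_E = max(EF_C=23, EF_D=15) = 23; EF_E = 23+9 = 32
ES_F = max(EF_C=23, EF_D=15) = 23; EF_F = 23+3 = 26
ES_G = max(EF_B=9, EF_E=32, EF_F=26) = 32; EF_G = 32+9 = 41
Expected project duration μ = 41 hours. Critical path: A → C → E → G.

Backward pass:
LF_G = 41; LS_G = 41−9 = 32
LF_F = LS_G = 32; LS_F = 32−3 = 29
LF_E = LS_G = 32; LS_E = 32−9 = 23
LF_D = min(LS_E=23, LS_F=29) = 23; LS_D = 23−5 = 18
LF_C = min(LS_E=23, LS_F=29) = 23; LS_C = 23−13 = 10
LF_B = LS_G = 32; LS_B = 32−9 = 23
LF_A = min(LS_C=10, LS_D=18) = 10; LS_A = 10−10 = 0
Slack_D = LS_D − ES_D = 18 − 10 = 8

8 hours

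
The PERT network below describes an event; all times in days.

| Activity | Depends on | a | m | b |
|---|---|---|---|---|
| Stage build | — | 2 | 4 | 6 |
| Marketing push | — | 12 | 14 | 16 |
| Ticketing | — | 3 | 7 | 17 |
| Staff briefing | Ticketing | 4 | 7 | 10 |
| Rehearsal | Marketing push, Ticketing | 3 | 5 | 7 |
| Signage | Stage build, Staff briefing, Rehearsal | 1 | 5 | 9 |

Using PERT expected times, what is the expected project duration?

te_Stage build = (2 + 4·4 + 6)/6 = 24/6 = 4
te_Marketing push = (12 + 4·14 + 16)/6 = 84/6 = 14
te_Ticketing = (3 + 4·7 + 17)/6 = 48/6 = 8
te_Staff briefing = (4 + 4·7 + 10)/6 = 42/6 = 7
te_Rehearsal = (3 + 4·5 + 7)/6 = 30/6 = 5
te_Signage = (1 + 4·5 + 9)/6 = 30/6 = 5

Forward pass:
ES_Stage build = 0; EF_Stage build = 4
ES_Marketing push = 0; EF_Marketing push = 14
ES_Ticketing = 0; EF_Ticketing = 8
ES_Staff briefing = 8; EF_Staff briefing = 8+7 = 15
ES_Rehearsal = max(EF_Marketing push=14, EF_Ticketing=8) = 14; EF_Rehearsal = 14+5 = 19
ES_Signage = max(EF_Stage build=4, EF_Staff briefing=15, EF_Rehearsal=19) = 19; EF_Signage = 19+5 = 24
Expected project duration μ = 24 days. Critical path: Marketing push → Rehearsal → Signage.

24 days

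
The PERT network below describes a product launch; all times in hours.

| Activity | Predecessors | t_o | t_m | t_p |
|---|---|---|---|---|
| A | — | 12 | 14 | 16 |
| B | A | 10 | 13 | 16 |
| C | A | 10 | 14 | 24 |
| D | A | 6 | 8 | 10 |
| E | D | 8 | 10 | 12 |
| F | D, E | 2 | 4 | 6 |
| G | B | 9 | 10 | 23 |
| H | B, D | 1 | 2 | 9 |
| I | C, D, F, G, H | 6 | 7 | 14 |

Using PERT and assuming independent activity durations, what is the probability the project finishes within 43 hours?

0.087

te_A = (12 + 4·14 + 16)/6 = 84/6 = 14; σ²_A = ((16−12)/6)² = 0.444
te_B = (10 + 4·13 + 16)/6 = 78/6 = 13; σ²_B = ((16−10)/6)² = 1.000
te_C = (10 + 4·14 + 24)/6 = 90/6 = 15; σ²_C = ((24−10)/6)² = 5.444
te_D = (6 + 4·8 + 10)/6 = 48/6 = 8; σ²_D = ((10−6)/6)² = 0.444
te_E = (8 + 4·10 + 12)/6 = 60/6 = 10; σ²_E = ((12−8)/6)² = 0.444
te_F = (2 + 4·4 + 6)/6 = 24/6 = 4; σ²_F = ((6−2)/6)² = 0.444
te_G = (9 + 4·10 + 23)/6 = 72/6 = 12; σ²_G = ((23−9)/6)² = 5.444
te_H = (1 + 4·2 + 9)/6 = 18/6 = 3; σ²_H = ((9−1)/6)² = 1.778
te_I = (6 + 4·7 + 14)/6 = 48/6 = 8; σ²_I = ((14−6)/6)² = 1.778

Forward pass:
ES_A = 0; EF_A = 14
ES_B = 14; EF_B = 14+13 = 27
ES_C = 14; EF_C = 14+15 = 29
ES_D = 14; EF_D = 14+8 = 22
ES_E = 22; EF_E = 22+10 = 32
ES_F = max(EF_D=22, EF_E=32) = 32; EF_F = 32+4 = 36
ES_G = 27; EF_G = 27+12 = 39
ES_H = max(EF_B=27, EF_D=22) = 27; EF_H = 27+3 = 30
ES_I = max(EF_C=29, EF_D=22, EF_F=36, EF_G=39, EF_H=30) = 39; EF_I = 39+8 = 47
Expected project duration μ = 47 hours. Critical path: A → B → G → I.

Variance along critical path = 0.444 + 1.000 + 5.444 + 1.778 = 8.667; σ = √8.667 = 2.944 hours.
Z = (43 − 47) / 2.944 = -1.359
P(T ≤ 43) = Φ(-1.359) ≈ 0.087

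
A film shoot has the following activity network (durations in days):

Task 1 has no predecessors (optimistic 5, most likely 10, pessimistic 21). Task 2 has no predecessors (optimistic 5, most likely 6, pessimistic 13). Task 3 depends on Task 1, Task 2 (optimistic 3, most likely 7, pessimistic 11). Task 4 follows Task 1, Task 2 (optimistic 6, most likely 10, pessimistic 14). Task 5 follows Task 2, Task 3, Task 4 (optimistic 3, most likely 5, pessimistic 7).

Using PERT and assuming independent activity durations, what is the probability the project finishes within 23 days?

0.163

te_Task 1 = (5 + 4·10 + 21)/6 = 66/6 = 11; σ²_Task 1 = ((21−5)/6)² = 7.111
te_Task 2 = (5 + 4·6 + 13)/6 = 42/6 = 7; σ²_Task 2 = ((13−5)/6)² = 1.778
te_Task 3 = (3 + 4·7 + 11)/6 = 42/6 = 7; σ²_Task 3 = ((11−3)/6)² = 1.778
te_Task 4 = (6 + 4·10 + 14)/6 = 60/6 = 10; σ²_Task 4 = ((14−6)/6)² = 1.778
te_Task 5 = (3 + 4·5 + 7)/6 = 30/6 = 5; σ²_Task 5 = ((7−3)/6)² = 0.444

Forward pass:
ES_Task 1 = 0; EF_Task 1 = 11
ES_Task 2 = 0; EF_Task 2 = 7
ES_Task 3 = max(EF_Task 1=11, EF_Task 2=7) = 11; EF_Task 3 = 11+7 = 18
ES_Task 4 = max(EF_Task 1=11, EF_Task 2=7) = 11; EF_Task 4 = 11+10 = 21
ES_Task 5 = max(EF_Task 2=7, EF_Task 3=18, EF_Task 4=21) = 21; EF_Task 5 = 21+5 = 26
Expected project duration μ = 26 days. Critical path: Task 1 → Task 4 → Task 5.

Variance along critical path = 7.111 + 1.778 + 0.444 = 9.333; σ = √9.333 = 3.055 days.
Z = (23 − 26) / 3.055 = -0.982
P(T ≤ 23) = Φ(-0.982) ≈ 0.163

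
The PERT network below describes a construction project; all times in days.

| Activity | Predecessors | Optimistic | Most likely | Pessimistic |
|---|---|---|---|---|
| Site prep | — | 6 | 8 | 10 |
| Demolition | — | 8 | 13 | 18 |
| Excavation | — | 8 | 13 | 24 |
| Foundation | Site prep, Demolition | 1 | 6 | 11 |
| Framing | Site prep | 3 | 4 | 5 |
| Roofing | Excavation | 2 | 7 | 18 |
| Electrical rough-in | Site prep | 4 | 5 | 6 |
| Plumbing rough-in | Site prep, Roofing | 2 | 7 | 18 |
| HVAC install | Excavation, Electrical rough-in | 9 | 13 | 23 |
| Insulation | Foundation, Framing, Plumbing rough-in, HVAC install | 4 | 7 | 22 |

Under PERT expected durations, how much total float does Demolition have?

11 days

te_Site prep = (6 + 4·8 + 10)/6 = 48/6 = 8
te_Demolition = (8 + 4·13 + 18)/6 = 78/6 = 13
te_Excavation = (8 + 4·13 + 24)/6 = 84/6 = 14
te_Foundation = (1 + 4·6 + 11)/6 = 36/6 = 6
te_Framing = (3 + 4·4 + 5)/6 = 24/6 = 4
te_Roofing = (2 + 4·7 + 18)/6 = 48/6 = 8
te_Electrical rough-in = (4 + 4·5 + 6)/6 = 30/6 = 5
te_Plumbing rough-in = (2 + 4·7 + 18)/6 = 48/6 = 8
te_HVAC install = (9 + 4·13 + 23)/6 = 84/6 = 14
te_Insulation = (4 + 4·7 + 22)/6 = 54/6 = 9

Forward pass:
ES_Site prep = 0; EF_Site prep = 8
ES_Demolition = 0; EF_Demolition = 13
ES_Excavation = 0; EF_Excavation = 14
ES_Foundation = max(EF_Site prep=8, EF_Demolition=13) = 13; EF_Foundation = 13+6 = 19
ES_Framing = 8; EF_Framing = 8+4 = 12
ES_Roofing = 14; EF_Roofing = 14+8 = 22
ES_Electrical rough-in = 8; EF_Electrical rough-in = 8+5 = 13
ES_Plumbing rough-in = max(EF_Site prep=8, EF_Roofing=22) = 22; EF_Plumbing rough-in = 22+8 = 30
ES_HVAC install = max(EF_Excavation=14, EF_Electrical rough-in=13) = 14; EF_HVAC install = 14+14 = 28
ES_Insulation = max(EF_Foundation=19, EF_Framing=12, EF_Plumbing rough-in=30, EF_HVAC install=28) = 30; EF_Insulation = 30+9 = 39
Expected project duration μ = 39 days. Critical path: Excavation → Roofing → Plumbing rough-in → Insulation.

Backward pass:
LF_Insulation = 39; LS_Insulation = 39−9 = 30
LF_HVAC install = LS_Insulation = 30; LS_HVAC install = 30−14 = 16
LF_Plumbing rough-in = LS_Insulation = 30; LS_Plumbing rough-in = 30−8 = 22
LF_Electrical rough-in = LS_HVAC install = 16; LS_Electrical rough-in = 16−5 = 11
LF_Roofing = LS_Plumbing rough-in = 22; LS_Roofing = 22−8 = 14
LF_Framing = LS_Insulation = 30; LS_Framing = 30−4 = 26
LF_Foundation = LS_Insulation = 30; LS_Foundation = 30−6 = 24
LF_Excavation = min(LS_Roofing=14, LS_HVAC install=16) = 14; LS_Excavation = 14−14 = 0
LF_Demolition = LS_Foundation = 24; LS_Demolition = 24−13 = 11
LF_Site prep = min(LS_Foundation=24, LS_Framing=26, LS_Electrical rough-in=11, LS_Plumbing rough-in=22) = 11; LS_Site prep = 11−8 = 3
Slack_Demolition = LS_Demolition − ES_Demolition = 11 − 0 = 11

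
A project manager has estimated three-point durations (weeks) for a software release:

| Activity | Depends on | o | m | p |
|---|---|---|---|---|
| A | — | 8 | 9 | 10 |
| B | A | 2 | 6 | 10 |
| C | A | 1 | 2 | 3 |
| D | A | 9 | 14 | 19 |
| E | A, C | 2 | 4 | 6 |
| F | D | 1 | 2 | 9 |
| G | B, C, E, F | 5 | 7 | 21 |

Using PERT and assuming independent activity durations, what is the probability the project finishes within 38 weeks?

te_A = (8 + 4·9 + 10)/6 = 54/6 = 9; σ²_A = ((10−8)/6)² = 0.111
te_B = (2 + 4·6 + 10)/6 = 36/6 = 6; σ²_B = ((10−2)/6)² = 1.778
te_C = (1 + 4·2 + 3)/6 = 12/6 = 2; σ²_C = ((3−1)/6)² = 0.111
te_D = (9 + 4·14 + 19)/6 = 84/6 = 14; σ²_D = ((19−9)/6)² = 2.778
te_E = (2 + 4·4 + 6)/6 = 24/6 = 4; σ²_E = ((6−2)/6)² = 0.444
te_F = (1 + 4·2 + 9)/6 = 18/6 = 3; σ²_F = ((9−1)/6)² = 1.778
te_G = (5 + 4·7 + 21)/6 = 54/6 = 9; σ²_G = ((21−5)/6)² = 7.111

Forward pass:
ES_A = 0; EF_A = 9
ES_B = 9; EF_B = 9+6 = 15
ES_C = 9; EF_C = 9+2 = 11
ES_D = 9; EF_D = 9+14 = 23
ES_E = max(EF_A=9, EF_C=11) = 11; EF_E = 11+4 = 15
ES_F = 23; EF_F = 23+3 = 26
ES_G = max(EF_B=15, EF_C=11, EF_E=15, EF_F=26) = 26; EF_G = 26+9 = 35
Expected project duration μ = 35 weeks. Critical path: A → D → F → G.

Variance along critical path = 0.111 + 2.778 + 1.778 + 7.111 = 11.778; σ = √11.778 = 3.432 weeks.
Z = (38 − 35) / 3.432 = 0.874
P(T ≤ 38) = Φ(0.874) ≈ 0.809

0.809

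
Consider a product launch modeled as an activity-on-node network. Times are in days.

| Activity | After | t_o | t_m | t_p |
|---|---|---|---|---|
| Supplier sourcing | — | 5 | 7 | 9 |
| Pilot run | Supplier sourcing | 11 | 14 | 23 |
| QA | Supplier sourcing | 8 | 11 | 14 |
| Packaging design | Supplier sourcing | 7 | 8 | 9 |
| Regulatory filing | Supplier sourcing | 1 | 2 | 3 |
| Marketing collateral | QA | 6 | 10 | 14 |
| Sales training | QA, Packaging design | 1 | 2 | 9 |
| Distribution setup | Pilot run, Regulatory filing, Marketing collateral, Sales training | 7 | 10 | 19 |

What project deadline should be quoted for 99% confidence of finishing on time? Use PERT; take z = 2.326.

te_Supplier sourcing = (5 + 4·7 + 9)/6 = 42/6 = 7; σ²_Supplier sourcing = ((9−5)/6)² = 0.444
te_Pilot run = (11 + 4·14 + 23)/6 = 90/6 = 15; σ²_Pilot run = ((23−11)/6)² = 4.000
te_QA = (8 + 4·11 + 14)/6 = 66/6 = 11; σ²_QA = ((14−8)/6)² = 1.000
te_Packaging design = (7 + 4·8 + 9)/6 = 48/6 = 8; σ²_Packaging design = ((9−7)/6)² = 0.111
te_Regulatory filing = (1 + 4·2 + 3)/6 = 12/6 = 2; σ²_Regulatory filing = ((3−1)/6)² = 0.111
te_Marketing collateral = (6 + 4·10 + 14)/6 = 60/6 = 10; σ²_Marketing collateral = ((14−6)/6)² = 1.778
te_Sales training = (1 + 4·2 + 9)/6 = 18/6 = 3; σ²_Sales training = ((9−1)/6)² = 1.778
te_Distribution setup = (7 + 4·10 + 19)/6 = 66/6 = 11; σ²_Distribution setup = ((19−7)/6)² = 4.000

Forward pass:
ES_Supplier sourcing = 0; EF_Supplier sourcing = 7
ES_Pilot run = 7; EF_Pilot run = 7+15 = 22
ES_QA = 7; EF_QA = 7+11 = 18
ES_Packaging design = 7; EF_Packaging design = 7+8 = 15
ES_Regulatory filing = 7; EF_Regulatory filing = 7+2 = 9
ES_Marketing collateral = 18; EF_Marketing collateral = 18+10 = 28
ES_Sales training = max(EF_QA=18, EF_Packaging design=15) = 18; EF_Sales training = 18+3 = 21
ES_Distribution setup = max(EF_Pilot run=22, EF_Regulatory filing=9, EF_Marketing collateral=28, EF_Sales training=21) = 28; EF_Distribution setup = 28+11 = 39
Expected project duration μ = 39 days. Critical path: Supplier sourcing → QA → Marketing collateral → Distribution setup.

Variance along critical path = 0.444 + 1.000 + 1.778 + 4.000 = 7.222; σ = 2.687 days.
D = μ + z·σ = 39 + 2.326·2.687 = 45.3 days

45.3 days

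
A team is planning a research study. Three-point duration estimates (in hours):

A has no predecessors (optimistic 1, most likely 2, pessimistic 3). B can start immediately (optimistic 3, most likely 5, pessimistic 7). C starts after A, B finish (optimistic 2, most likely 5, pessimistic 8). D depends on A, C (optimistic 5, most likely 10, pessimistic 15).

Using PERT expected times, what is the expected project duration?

20 hours

te_A = (1 + 4·2 + 3)/6 = 12/6 = 2
te_B = (3 + 4·5 + 7)/6 = 30/6 = 5
te_C = (2 + 4·5 + 8)/6 = 30/6 = 5
te_D = (5 + 4·10 + 15)/6 = 60/6 = 10

Forward pass:
ES_A = 0; EF_A = 2
ES_B = 0; EF_B = 5
ES_C = max(EF_A=2, EF_B=5) = 5; EF_C = 5+5 = 10
ES_D = max(EF_A=2, EF_C=10) = 10; EF_D = 10+10 = 20
Expected project duration μ = 20 hours. Critical path: B → C → D.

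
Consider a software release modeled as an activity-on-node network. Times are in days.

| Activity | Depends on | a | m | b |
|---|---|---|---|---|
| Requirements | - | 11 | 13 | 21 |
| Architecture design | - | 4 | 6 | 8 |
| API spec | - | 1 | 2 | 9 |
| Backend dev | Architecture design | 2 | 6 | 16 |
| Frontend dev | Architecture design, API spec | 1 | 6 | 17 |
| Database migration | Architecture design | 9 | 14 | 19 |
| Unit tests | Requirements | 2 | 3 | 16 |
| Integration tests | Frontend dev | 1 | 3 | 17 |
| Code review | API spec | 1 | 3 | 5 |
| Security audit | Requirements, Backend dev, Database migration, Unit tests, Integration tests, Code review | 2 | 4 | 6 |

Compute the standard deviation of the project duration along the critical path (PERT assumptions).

te_Requirements = (11 + 4·13 + 21)/6 = 84/6 = 14; σ²_Requirements = ((21−11)/6)² = 2.778
te_Architecture design = (4 + 4·6 + 8)/6 = 36/6 = 6; σ²_Architecture design = ((8−4)/6)² = 0.444
te_API spec = (1 + 4·2 + 9)/6 = 18/6 = 3; σ²_API spec = ((9−1)/6)² = 1.778
te_Backend dev = (2 + 4·6 + 16)/6 = 42/6 = 7; σ²_Backend dev = ((16−2)/6)² = 5.444
te_Frontend dev = (1 + 4·6 + 17)/6 = 42/6 = 7; σ²_Frontend dev = ((17−1)/6)² = 7.111
te_Database migration = (9 + 4·14 + 19)/6 = 84/6 = 14; σ²_Database migration = ((19−9)/6)² = 2.778
te_Unit tests = (2 + 4·3 + 16)/6 = 30/6 = 5; σ²_Unit tests = ((16−2)/6)² = 5.444
te_Integration tests = (1 + 4·3 + 17)/6 = 30/6 = 5; σ²_Integration tests = ((17−1)/6)² = 7.111
te_Code review = (1 + 4·3 + 5)/6 = 18/6 = 3; σ²_Code review = ((5−1)/6)² = 0.444
te_Security audit = (2 + 4·4 + 6)/6 = 24/6 = 4; σ²_Security audit = ((6−2)/6)² = 0.444

Forward pass:
ES_Requirements = 0; EF_Requirements = 14
ES_Architecture design = 0; EF_Architecture design = 6
ES_API spec = 0; EF_API spec = 3
ES_Backend dev = 6; EF_Backend dev = 6+7 = 13
ES_Frontend dev = max(EF_Architecture design=6, EF_API spec=3) = 6; EF_Frontend dev = 6+7 = 13
ES_Database migration = 6; EF_Database migration = 6+14 = 20
ES_Unit tests = 14; EF_Unit tests = 14+5 = 19
ES_Integration tests = 13; EF_Integration tests = 13+5 = 18
ES_Code review = 3; EF_Code review = 3+3 = 6
ES_Security audit = max(EF_Requirements=14, EF_Backend dev=13, EF_Database migration=20, EF_Unit tests=19, EF_Integration tests=18, EF_Code review=6) = 20; EF_Security audit = 20+4 = 24
Expected project duration μ = 24 days. Critical path: Architecture design → Database migration → Security audit.

Variance along critical path = 0.444 + 2.778 + 0.444 = 3.667
σ = √3.667 = 1.915 days

1.91 days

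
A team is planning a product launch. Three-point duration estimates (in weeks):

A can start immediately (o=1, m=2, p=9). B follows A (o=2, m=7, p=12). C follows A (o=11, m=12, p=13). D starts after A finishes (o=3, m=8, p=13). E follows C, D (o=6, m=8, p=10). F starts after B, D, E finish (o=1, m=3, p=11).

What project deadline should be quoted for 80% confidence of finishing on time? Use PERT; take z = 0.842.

28.9 weeks

te_A = (1 + 4·2 + 9)/6 = 18/6 = 3; σ²_A = ((9−1)/6)² = 1.778
te_B = (2 + 4·7 + 12)/6 = 42/6 = 7; σ²_B = ((12−2)/6)² = 2.778
te_C = (11 + 4·12 + 13)/6 = 72/6 = 12; σ²_C = ((13−11)/6)² = 0.111
te_D = (3 + 4·8 + 13)/6 = 48/6 = 8; σ²_D = ((13−3)/6)² = 2.778
te_E = (6 + 4·8 + 10)/6 = 48/6 = 8; σ²_E = ((10−6)/6)² = 0.444
te_F = (1 + 4·3 + 11)/6 = 24/6 = 4; σ²_F = ((11−1)/6)² = 2.778

Forward pass:
ES_A = 0; EF_A = 3
ES_B = 3; EF_B = 3+7 = 10
ES_C = 3; EF_C = 3+12 = 15
ES_D = 3; EF_D = 3+8 = 11
ES_E = max(EF_C=15, EF_D=11) = 15; EF_E = 15+8 = 23
ES_F = max(EF_B=10, EF_D=11, EF_E=23) = 23; EF_F = 23+4 = 27
Expected project duration μ = 27 weeks. Critical path: A → C → E → F.

Variance along critical path = 1.778 + 0.111 + 0.444 + 2.778 = 5.111; σ = 2.261 weeks.
D = μ + z·σ = 27 + 0.842·2.261 = 28.9 weeks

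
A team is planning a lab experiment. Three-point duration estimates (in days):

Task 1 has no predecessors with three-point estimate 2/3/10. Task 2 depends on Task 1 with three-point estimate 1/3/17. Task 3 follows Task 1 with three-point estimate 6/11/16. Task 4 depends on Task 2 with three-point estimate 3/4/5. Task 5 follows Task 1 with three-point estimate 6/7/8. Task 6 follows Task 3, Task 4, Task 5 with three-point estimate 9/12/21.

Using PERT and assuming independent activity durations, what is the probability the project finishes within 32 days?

0.914

te_Task 1 = (2 + 4·3 + 10)/6 = 24/6 = 4; σ²_Task 1 = ((10−2)/6)² = 1.778
te_Task 2 = (1 + 4·3 + 17)/6 = 30/6 = 5; σ²_Task 2 = ((17−1)/6)² = 7.111
te_Task 3 = (6 + 4·11 + 16)/6 = 66/6 = 11; σ²_Task 3 = ((16−6)/6)² = 2.778
te_Task 4 = (3 + 4·4 + 5)/6 = 24/6 = 4; σ²_Task 4 = ((5−3)/6)² = 0.111
te_Task 5 = (6 + 4·7 + 8)/6 = 42/6 = 7; σ²_Task 5 = ((8−6)/6)² = 0.111
te_Task 6 = (9 + 4·12 + 21)/6 = 78/6 = 13; σ²_Task 6 = ((21−9)/6)² = 4.000

Forward pass:
ES_Task 1 = 0; EF_Task 1 = 4
ES_Task 2 = 4; EF_Task 2 = 4+5 = 9
ES_Task 3 = 4; EF_Task 3 = 4+11 = 15
ES_Task 4 = 9; EF_Task 4 = 9+4 = 13
ES_Task 5 = 4; EF_Task 5 = 4+7 = 11
ES_Task 6 = max(EF_Task 3=15, EF_Task 4=13, EF_Task 5=11) = 15; EF_Task 6 = 15+13 = 28
Expected project duration μ = 28 days. Critical path: Task 1 → Task 3 → Task 6.

Variance along critical path = 1.778 + 2.778 + 4.000 = 8.556; σ = √8.556 = 2.925 days.
Z = (32 − 28) / 2.925 = 1.368
P(T ≤ 32) = Φ(1.368) ≈ 0.914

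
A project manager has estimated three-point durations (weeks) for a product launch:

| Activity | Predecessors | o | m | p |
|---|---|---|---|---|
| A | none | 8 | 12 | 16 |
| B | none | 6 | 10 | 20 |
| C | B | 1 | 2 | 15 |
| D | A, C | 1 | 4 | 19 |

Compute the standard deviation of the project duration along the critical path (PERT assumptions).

te_A = (8 + 4·12 + 16)/6 = 72/6 = 12; σ²_A = ((16−8)/6)² = 1.778
te_B = (6 + 4·10 + 20)/6 = 66/6 = 11; σ²_B = ((20−6)/6)² = 5.444
te_C = (1 + 4·2 + 15)/6 = 24/6 = 4; σ²_C = ((15−1)/6)² = 5.444
te_D = (1 + 4·4 + 19)/6 = 36/6 = 6; σ²_D = ((19−1)/6)² = 9.000

Forward pass:
ES_A = 0; EF_A = 12
ES_B = 0; EF_B = 11
ES_C = 11; EF_C = 11+4 = 15
ES_D = max(EF_A=12, EF_C=15) = 15; EF_D = 15+6 = 21
Expected project duration μ = 21 weeks. Critical path: B → C → D.

Variance along critical path = 5.444 + 5.444 + 9.000 = 19.889
σ = √19.889 = 4.460 weeks

4.46 weeks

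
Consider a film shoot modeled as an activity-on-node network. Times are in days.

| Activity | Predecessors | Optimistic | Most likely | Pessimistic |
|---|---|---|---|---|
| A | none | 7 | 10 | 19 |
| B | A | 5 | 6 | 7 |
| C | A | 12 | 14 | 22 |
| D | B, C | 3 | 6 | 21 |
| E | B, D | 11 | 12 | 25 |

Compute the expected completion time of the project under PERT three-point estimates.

te_A = (7 + 4·10 + 19)/6 = 66/6 = 11
te_B = (5 + 4·6 + 7)/6 = 36/6 = 6
te_C = (12 + 4·14 + 22)/6 = 90/6 = 15
te_D = (3 + 4·6 + 21)/6 = 48/6 = 8
te_E = (11 + 4·12 + 25)/6 = 84/6 = 14

Forward pass:
ES_A = 0; EF_A = 11
ES_B = 11; EF_B = 11+6 = 17
ES_C = 11; EF_C = 11+15 = 26
ES_D = max(EF_B=17, EF_C=26) = 26; EF_D = 26+8 = 34
ES_E = max(EF_B=17, EF_D=34) = 34; EF_E = 34+14 = 48
Expected project duration μ = 48 days. Critical path: A → C → D → E.

48 days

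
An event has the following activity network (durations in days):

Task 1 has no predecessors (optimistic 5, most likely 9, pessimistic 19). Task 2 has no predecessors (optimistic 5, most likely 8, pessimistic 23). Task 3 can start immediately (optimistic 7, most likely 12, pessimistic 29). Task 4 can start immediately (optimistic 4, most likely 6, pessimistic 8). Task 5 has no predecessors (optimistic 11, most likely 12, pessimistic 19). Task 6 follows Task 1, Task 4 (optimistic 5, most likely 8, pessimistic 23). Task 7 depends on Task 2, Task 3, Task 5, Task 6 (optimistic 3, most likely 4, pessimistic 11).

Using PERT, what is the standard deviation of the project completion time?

te_Task 1 = (5 + 4·9 + 19)/6 = 60/6 = 10; σ²_Task 1 = ((19−5)/6)² = 5.444
te_Task 2 = (5 + 4·8 + 23)/6 = 60/6 = 10; σ²_Task 2 = ((23−5)/6)² = 9.000
te_Task 3 = (7 + 4·12 + 29)/6 = 84/6 = 14; σ²_Task 3 = ((29−7)/6)² = 13.444
te_Task 4 = (4 + 4·6 + 8)/6 = 36/6 = 6; σ²_Task 4 = ((8−4)/6)² = 0.444
te_Task 5 = (11 + 4·12 + 19)/6 = 78/6 = 13; σ²_Task 5 = ((19−11)/6)² = 1.778
te_Task 6 = (5 + 4·8 + 23)/6 = 60/6 = 10; σ²_Task 6 = ((23−5)/6)² = 9.000
te_Task 7 = (3 + 4·4 + 11)/6 = 30/6 = 5; σ²_Task 7 = ((11−3)/6)² = 1.778

Forward pass:
ES_Task 1 = 0; EF_Task 1 = 10
ES_Task 2 = 0; EF_Task 2 = 10
ES_Task 3 = 0; EF_Task 3 = 14
ES_Task 4 = 0; EF_Task 4 = 6
ES_Task 5 = 0; EF_Task 5 = 13
ES_Task 6 = max(EF_Task 1=10, EF_Task 4=6) = 10; EF_Task 6 = 10+10 = 20
ES_Task 7 = max(EF_Task 2=10, EF_Task 3=14, EF_Task 5=13, EF_Task 6=20) = 20; EF_Task 7 = 20+5 = 25
Expected project duration μ = 25 days. Critical path: Task 1 → Task 6 → Task 7.

Variance along critical path = 5.444 + 9.000 + 1.778 = 16.222
σ = √16.222 = 4.028 days

4.03 days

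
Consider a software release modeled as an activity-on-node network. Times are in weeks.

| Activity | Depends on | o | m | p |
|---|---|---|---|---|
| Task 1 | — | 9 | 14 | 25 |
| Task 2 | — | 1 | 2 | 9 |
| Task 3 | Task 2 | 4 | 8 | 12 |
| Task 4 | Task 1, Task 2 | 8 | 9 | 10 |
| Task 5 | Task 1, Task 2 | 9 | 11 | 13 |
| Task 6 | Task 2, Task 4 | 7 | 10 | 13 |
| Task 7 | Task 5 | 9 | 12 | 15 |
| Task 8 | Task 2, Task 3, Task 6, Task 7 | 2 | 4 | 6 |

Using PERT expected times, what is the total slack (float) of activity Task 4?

4 weeks

te_Task 1 = (9 + 4·14 + 25)/6 = 90/6 = 15
te_Task 2 = (1 + 4·2 + 9)/6 = 18/6 = 3
te_Task 3 = (4 + 4·8 + 12)/6 = 48/6 = 8
te_Task 4 = (8 + 4·9 + 10)/6 = 54/6 = 9
te_Task 5 = (9 + 4·11 + 13)/6 = 66/6 = 11
te_Task 6 = (7 + 4·10 + 13)/6 = 60/6 = 10
te_Task 7 = (9 + 4·12 + 15)/6 = 72/6 = 12
te_Task 8 = (2 + 4·4 + 6)/6 = 24/6 = 4

Forward pass:
ES_Task 1 = 0; EF_Task 1 = 15
ES_Task 2 = 0; EF_Task 2 = 3
ES_Task 3 = 3; EF_Task 3 = 3+8 = 11
ES_Task 4 = max(EF_Task 1=15, EF_Task 2=3) = 15; EF_Task 4 = 15+9 = 24
ES_Task 5 = max(EF_Task 1=15, EF_Task 2=3) = 15; EF_Task 5 = 15+11 = 26
ES_Task 6 = max(EF_Task 2=3, EF_Task 4=24) = 24; EF_Task 6 = 24+10 = 34
ES_Task 7 = 26; EF_Task 7 = 26+12 = 38
ES_Task 8 = max(EF_Task 2=3, EF_Task 3=11, EF_Task 6=34, EF_Task 7=38) = 38; EF_Task 8 = 38+4 = 42
Expected project duration μ = 42 weeks. Critical path: Task 1 → Task 5 → Task 7 → Task 8.

Backward pass:
LF_Task 8 = 42; LS_Task 8 = 42−4 = 38
LF_Task 7 = LS_Task 8 = 38; LS_Task 7 = 38−12 = 26
LF_Task 6 = LS_Task 8 = 38; LS_Task 6 = 38−10 = 28
LF_Task 5 = LS_Task 7 = 26; LS_Task 5 = 26−11 = 15
LF_Task 4 = LS_Task 6 = 28; LS_Task 4 = 28−9 = 19
LF_Task 3 = LS_Task 8 = 38; LS_Task 3 = 38−8 = 30
LF_Task 2 = min(LS_Task 3=30, LS_Task 4=19, LS_Task 5=15, LS_Task 6=28, LS_Task 8=38) = 15; LS_Task 2 = 15−3 = 12
LF_Task 1 = min(LS_Task 4=19, LS_Task 5=15) = 15; LS_Task 1 = 15−15 = 0
Slack_Task 4 = LS_Task 4 − ES_Task 4 = 19 − 15 = 4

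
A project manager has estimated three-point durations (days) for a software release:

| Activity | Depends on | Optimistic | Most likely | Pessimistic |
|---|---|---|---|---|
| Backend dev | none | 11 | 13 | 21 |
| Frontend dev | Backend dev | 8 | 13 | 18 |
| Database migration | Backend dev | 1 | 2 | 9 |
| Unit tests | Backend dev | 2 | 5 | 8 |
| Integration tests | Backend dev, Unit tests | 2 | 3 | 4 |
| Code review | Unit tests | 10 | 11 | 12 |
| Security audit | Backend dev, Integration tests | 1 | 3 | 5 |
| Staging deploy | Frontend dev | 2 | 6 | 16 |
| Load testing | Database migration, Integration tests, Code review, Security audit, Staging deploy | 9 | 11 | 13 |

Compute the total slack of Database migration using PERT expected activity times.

te_Backend dev = (11 + 4·13 + 21)/6 = 84/6 = 14
te_Frontend dev = (8 + 4·13 + 18)/6 = 78/6 = 13
te_Database migration = (1 + 4·2 + 9)/6 = 18/6 = 3
te_Unit tests = (2 + 4·5 + 8)/6 = 30/6 = 5
te_Integration tests = (2 + 4·3 + 4)/6 = 18/6 = 3
te_Code review = (10 + 4·11 + 12)/6 = 66/6 = 11
te_Security audit = (1 + 4·3 + 5)/6 = 18/6 = 3
te_Staging deploy = (2 + 4·6 + 16)/6 = 42/6 = 7
te_Load testing = (9 + 4·11 + 13)/6 = 66/6 = 11

Forward pass:
ES_Backend dev = 0; EF_Backend dev = 14
ES_Frontend dev = 14; EF_Frontend dev = 14+13 = 27
ES_Database migration = 14; EF_Database migration = 14+3 = 17
ES_Unit tests = 14; EF_Unit tests = 14+5 = 19
ES_Integration tests = max(EF_Backend dev=14, EF_Unit tests=19) = 19; EF_Integration tests = 19+3 = 22
ES_Code review = 19; EF_Code review = 19+11 = 30
ES_Security audit = max(EF_Backend dev=14, EF_Integration tests=22) = 22; EF_Security audit = 22+3 = 25
ES_Staging deploy = 27; EF_Staging deploy = 27+7 = 34
ES_Load testing = max(EF_Database migration=17, EF_Integration tests=22, EF_Code review=30, EF_Security audit=25, EF_Staging deploy=34) = 34; EF_Load testing = 34+11 = 45
Expected project duration μ = 45 days. Critical path: Backend dev → Frontend dev → Staging deploy → Load testing.

Backward pass:
LF_Load testing = 45; LS_Load testing = 45−11 = 34
LF_Staging deploy = LS_Load testing = 34; LS_Staging deploy = 34−7 = 27
LF_Security audit = LS_Load testing = 34; LS_Security audit = 34−3 = 31
LF_Code review = LS_Load testing = 34; LS_Code review = 34−11 = 23
LF_Integration tests = min(LS_Security audit=31, LS_Load testing=34) = 31; LS_Integration tests = 31−3 = 28
LF_Unit tests = min(LS_Integration tests=28, LS_Code review=23) = 23; LS_Unit tests = 23−5 = 18
LF_Database migration = LS_Load testing = 34; LS_Database migration = 34−3 = 31
LF_Frontend dev = LS_Staging deploy = 27; LS_Frontend dev = 27−13 = 14
LF_Backend dev = min(LS_Frontend dev=14, LS_Database migration=31, LS_Unit tests=18, LS_Integration tests=28, LS_Security audit=31) = 14; LS_Backend dev = 14−14 = 0
Slack_Database migration = LS_Database migration − ES_Database migration = 31 − 14 = 17

17 days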